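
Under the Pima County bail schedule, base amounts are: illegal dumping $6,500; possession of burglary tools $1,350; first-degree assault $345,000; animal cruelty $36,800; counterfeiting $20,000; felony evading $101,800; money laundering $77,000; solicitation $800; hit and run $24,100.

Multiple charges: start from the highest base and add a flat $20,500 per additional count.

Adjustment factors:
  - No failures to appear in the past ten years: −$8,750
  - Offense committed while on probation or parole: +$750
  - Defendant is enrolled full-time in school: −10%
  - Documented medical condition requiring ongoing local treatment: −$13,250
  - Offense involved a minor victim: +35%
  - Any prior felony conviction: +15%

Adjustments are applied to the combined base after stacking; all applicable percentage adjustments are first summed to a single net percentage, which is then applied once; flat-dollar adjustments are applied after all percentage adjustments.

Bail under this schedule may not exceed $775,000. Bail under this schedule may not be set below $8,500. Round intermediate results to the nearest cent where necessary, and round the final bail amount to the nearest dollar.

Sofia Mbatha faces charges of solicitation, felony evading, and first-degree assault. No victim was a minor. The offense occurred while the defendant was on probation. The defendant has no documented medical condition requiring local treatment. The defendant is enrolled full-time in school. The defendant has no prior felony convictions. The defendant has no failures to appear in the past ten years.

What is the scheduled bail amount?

Base amounts from the schedule: solicitation $800; felony evading $101,800; first-degree assault $345,000.
Stacking rule: highest base plus $20,500 per additional charge. Highest is first-degree assault at $345,000; 2 additional charges → +$41,000. Combined base = $386,000.
Defendant is enrolled full-time in school (−10%): $386,000 × 0.9 = $347,400.
No failures to appear in the past ten years (−$8,750 flat): $347,400 − $8,750 = $338,650.
Offense committed while on probation or parole (+$750 flat): $338,650 + $750 = $339,400.
$339,400 is within the $775,000 maximum.
$339,400 is at or above the $8,500 minimum.

$339,400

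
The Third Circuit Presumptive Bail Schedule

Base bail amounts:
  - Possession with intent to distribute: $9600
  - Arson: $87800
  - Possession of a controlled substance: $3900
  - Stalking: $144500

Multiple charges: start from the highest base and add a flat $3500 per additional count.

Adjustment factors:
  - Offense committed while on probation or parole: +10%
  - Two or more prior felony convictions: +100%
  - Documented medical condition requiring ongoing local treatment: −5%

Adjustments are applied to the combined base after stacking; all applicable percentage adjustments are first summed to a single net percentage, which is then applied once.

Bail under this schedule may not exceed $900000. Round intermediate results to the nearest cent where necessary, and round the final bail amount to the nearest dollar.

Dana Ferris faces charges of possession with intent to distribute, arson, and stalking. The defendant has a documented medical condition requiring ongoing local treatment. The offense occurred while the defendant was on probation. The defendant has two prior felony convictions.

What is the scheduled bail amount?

$310575

Base amounts from the schedule: possession with intent to distribute $9600; arson $87800; stalking $144500.
Stacking rule: highest base plus $3500 per additional charge. Highest is stalking at $144500; 2 additional charges → +$7000. Combined base = $151500.
Net percentage adjustment: +10% +100% −5% = +105%. $151500 × 2.05 = $310575.
$310575 is within the $900000 maximum.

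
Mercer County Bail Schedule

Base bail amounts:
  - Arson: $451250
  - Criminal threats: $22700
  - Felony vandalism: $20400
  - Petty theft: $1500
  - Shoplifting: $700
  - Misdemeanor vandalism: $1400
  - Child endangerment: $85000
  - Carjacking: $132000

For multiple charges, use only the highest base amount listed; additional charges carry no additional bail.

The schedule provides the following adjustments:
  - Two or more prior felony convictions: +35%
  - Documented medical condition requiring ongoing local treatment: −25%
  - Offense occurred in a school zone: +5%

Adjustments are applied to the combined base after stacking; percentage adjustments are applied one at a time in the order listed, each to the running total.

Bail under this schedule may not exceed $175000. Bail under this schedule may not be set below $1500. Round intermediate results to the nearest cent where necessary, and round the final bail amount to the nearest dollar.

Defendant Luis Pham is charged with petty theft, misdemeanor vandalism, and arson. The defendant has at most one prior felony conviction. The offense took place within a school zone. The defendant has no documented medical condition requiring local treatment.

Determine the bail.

Base amounts from the schedule: petty theft $1500; misdemeanor vandalism $1400; arson $451250.
Stacking rule: use the highest base only. Highest is arson at $451250. Combined base = $451250.
Offense occurred in a school zone (+5%): $451250 × 1.05 = $473812.50.
Result $473812.50 exceeds the maximum of $175000; bail is capped at $175000.
$175000 is at or above the $1500 minimum.

$175000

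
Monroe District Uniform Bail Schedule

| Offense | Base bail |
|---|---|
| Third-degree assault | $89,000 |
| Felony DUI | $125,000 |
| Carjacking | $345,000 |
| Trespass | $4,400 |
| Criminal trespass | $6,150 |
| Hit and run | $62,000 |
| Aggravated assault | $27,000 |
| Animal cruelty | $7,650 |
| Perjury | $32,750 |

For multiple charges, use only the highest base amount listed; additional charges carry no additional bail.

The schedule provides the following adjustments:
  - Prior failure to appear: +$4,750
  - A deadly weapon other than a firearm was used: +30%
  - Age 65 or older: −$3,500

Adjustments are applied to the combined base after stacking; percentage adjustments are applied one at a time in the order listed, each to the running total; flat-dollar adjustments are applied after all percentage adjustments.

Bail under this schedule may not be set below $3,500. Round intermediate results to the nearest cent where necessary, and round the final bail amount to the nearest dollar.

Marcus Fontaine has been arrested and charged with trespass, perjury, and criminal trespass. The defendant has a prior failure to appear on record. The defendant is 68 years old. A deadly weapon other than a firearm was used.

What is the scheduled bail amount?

Base amounts from the schedule: trespass $4,400; perjury $32,750; criminal trespass $6,150.
Stacking rule: use the highest base only. Highest is perjury at $32,750. Combined base = $32,750.
A deadly weapon other than a firearm was used (+30%): $32,750 × 1.3 = $42,575.
Prior failure to appear (+$4,750 flat): $42,575 + $4,750 = $47,325.
Age 65 or older (−$3,500 flat): $47,325 − $3,500 = $43,825.
$43,825 is at or above the $3,500 minimum.

$43,825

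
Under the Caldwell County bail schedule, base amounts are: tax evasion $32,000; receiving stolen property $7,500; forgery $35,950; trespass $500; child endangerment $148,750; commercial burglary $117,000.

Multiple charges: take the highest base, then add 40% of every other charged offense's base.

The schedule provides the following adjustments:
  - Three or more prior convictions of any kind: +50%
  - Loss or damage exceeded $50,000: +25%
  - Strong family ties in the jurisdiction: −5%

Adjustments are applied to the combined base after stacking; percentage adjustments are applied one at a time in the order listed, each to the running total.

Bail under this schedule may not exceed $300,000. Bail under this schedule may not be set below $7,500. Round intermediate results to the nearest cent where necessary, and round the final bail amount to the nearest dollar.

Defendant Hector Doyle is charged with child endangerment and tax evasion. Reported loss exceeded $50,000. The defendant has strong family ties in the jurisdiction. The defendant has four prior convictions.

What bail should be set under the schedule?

$287,761

Base amounts from the schedule: child endangerment $148,750; tax evasion $32,000.
Stacking rule: highest base plus 40% of each additional charge. Highest is child endangerment at $148,750. Additional: $32,000 × 40% = $12,800. Combined base = $148,750 + $12,800 = $161,550.
Three or more prior convictions of any kind (+50%): $161,550 × 1.5 = $242,325.
Loss or damage exceeded $50,000 (+25%): $242,325 × 1.25 = $302,906.25.
Strong family ties in the jurisdiction (−5%): $302,906.25 × 0.95 = $287,760.94.
$287,760.94 is within the $300,000 maximum.
$287,760.94 is at or above the $7,500 minimum.
Rounded to the nearest dollar: $287,761.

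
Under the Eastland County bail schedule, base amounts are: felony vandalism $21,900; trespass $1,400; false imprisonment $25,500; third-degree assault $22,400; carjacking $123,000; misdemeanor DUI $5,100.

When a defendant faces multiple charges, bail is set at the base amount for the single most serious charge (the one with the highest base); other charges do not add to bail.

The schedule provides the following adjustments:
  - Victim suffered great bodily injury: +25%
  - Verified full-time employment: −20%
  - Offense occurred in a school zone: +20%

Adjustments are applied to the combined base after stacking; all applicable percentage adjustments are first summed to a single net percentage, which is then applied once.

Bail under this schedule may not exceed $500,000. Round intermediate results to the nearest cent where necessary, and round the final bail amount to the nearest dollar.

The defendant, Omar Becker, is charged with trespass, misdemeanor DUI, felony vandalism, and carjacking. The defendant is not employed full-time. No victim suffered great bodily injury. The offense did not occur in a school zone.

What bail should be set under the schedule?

$123,000

Base amounts from the schedule: trespass $1,400; misdemeanor DUI $5,100; felony vandalism $21,900; carjacking $123,000.
Stacking rule: use the highest base only. Highest is carjacking at $123,000. Combined base = $123,000.
No adjustment factors apply to this defendant.
$123,000 is within the $500,000 maximum.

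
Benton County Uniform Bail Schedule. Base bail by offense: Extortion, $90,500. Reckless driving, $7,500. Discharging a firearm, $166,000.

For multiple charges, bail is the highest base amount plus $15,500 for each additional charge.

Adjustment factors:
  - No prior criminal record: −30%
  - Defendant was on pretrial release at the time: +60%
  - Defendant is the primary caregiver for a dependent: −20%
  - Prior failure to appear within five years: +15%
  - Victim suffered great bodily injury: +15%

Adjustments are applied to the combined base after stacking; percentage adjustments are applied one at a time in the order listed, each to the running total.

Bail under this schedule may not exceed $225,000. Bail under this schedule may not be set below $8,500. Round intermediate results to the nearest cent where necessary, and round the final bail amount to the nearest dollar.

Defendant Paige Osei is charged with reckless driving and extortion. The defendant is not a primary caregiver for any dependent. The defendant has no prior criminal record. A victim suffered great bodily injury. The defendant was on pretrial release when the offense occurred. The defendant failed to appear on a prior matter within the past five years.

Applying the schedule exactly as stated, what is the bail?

Base amounts from the schedule: reckless driving $7,500; extortion $90,500.
Stacking rule: highest base plus $15,500 per additional charge. Highest is extortion at $90,500; 1 additional charge → +$15,500. Combined base = $106,000.
No prior criminal record (−30%): $106,000 × 0.7 = $74,200.
Defendant was on pretrial release at the time (+60%): $74,200 × 1.6 = $118,720.
Prior failure to appear within five years (+15%): $118,720 × 1.15 = $136,528.
Victim suffered great bodily injury (+15%): $136,528 × 1.15 = $157,007.20.
$157,007.20 is within the $225,000 maximum.
$157,007.20 is at or above the $8,500 minimum.
Rounded to the nearest dollar: $157,007.

$157,007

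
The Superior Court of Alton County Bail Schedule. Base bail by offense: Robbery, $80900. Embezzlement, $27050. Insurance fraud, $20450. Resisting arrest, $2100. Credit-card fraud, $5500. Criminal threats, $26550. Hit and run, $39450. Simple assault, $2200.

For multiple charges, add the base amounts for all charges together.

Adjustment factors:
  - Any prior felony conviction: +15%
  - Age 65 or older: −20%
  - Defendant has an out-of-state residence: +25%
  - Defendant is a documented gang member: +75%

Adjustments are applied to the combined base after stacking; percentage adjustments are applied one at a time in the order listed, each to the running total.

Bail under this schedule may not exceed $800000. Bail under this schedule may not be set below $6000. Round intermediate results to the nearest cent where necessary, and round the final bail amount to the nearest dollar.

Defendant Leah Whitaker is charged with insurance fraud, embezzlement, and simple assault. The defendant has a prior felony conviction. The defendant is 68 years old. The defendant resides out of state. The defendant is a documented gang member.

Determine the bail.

$100021

Base amounts from the schedule: insurance fraud $20450; embezzlement $27050; simple assault $2200.
Stacking rule: sum of all bases. $20450 + $27050 + $2200 = $49700.
Any prior felony conviction (+15%): $49700 × 1.15 = $57155.
Age 65 or older (−20%): $57155 × 0.8 = $45724.
Defendant has an out-of-state residence (+25%): $45724 × 1.25 = $57155.
Defendant is a documented gang member (+75%): $57155 × 1.75 = $100021.25.
$100021.25 is within the $800000 maximum.
$100021.25 is at or above the $6000 minimum.
Rounded to the nearest dollar: $100021.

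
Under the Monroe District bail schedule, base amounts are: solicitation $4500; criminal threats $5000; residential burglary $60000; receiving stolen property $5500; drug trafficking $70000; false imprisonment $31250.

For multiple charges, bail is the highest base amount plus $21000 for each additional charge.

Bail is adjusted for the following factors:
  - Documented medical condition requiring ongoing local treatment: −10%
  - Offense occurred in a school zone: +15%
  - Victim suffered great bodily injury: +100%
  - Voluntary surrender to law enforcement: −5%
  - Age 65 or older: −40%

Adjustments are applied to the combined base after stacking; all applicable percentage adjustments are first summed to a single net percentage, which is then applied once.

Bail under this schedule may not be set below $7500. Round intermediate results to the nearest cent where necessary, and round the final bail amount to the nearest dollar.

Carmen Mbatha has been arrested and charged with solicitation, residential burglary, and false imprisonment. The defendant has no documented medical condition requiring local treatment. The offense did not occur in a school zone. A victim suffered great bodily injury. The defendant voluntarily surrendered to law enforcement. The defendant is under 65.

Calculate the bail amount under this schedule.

Base amounts from the schedule: solicitation $4500; residential burglary $60000; false imprisonment $31250.
Stacking rule: highest base plus $21000 per additional charge. Highest is residential burglary at $60000; 2 additional charges → +$42000. Combined base = $102000.
Net percentage adjustment: +100% −5% = +95%. $102000 × 1.95 = $198900.
$198900 is at or above the $7500 minimum.

$198900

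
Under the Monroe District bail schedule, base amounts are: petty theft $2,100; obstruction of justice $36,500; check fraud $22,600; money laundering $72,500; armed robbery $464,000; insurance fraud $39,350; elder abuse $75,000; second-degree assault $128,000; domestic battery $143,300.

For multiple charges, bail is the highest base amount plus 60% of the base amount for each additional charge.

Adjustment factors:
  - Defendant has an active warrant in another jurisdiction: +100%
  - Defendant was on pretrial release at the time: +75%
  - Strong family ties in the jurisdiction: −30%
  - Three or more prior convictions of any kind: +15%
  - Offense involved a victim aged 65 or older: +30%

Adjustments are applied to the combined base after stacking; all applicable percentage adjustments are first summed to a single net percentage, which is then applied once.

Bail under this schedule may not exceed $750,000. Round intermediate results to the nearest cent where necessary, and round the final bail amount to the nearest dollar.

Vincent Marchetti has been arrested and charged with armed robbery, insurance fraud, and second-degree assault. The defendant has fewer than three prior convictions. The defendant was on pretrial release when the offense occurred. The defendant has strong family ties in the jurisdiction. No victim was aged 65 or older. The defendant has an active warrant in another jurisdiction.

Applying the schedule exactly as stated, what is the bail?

$750,000

Base amounts from the schedule: armed robbery $464,000; insurance fraud $39,350; second-degree assault $128,000.
Stacking rule: highest base plus 60% of each additional charge. Highest is armed robbery at $464,000. Additional: $39,350 × 60% = $23,610; $128,000 × 60% = $76,800. Combined base = $464,000 + $100,410 = $564,410.
Net percentage adjustment: +100% +75% −30% = +145%. $564,410 × 2.45 = $1,382,804.50.
Result $1,382,804.50 exceeds the maximum of $750,000; bail is capped at $750,000.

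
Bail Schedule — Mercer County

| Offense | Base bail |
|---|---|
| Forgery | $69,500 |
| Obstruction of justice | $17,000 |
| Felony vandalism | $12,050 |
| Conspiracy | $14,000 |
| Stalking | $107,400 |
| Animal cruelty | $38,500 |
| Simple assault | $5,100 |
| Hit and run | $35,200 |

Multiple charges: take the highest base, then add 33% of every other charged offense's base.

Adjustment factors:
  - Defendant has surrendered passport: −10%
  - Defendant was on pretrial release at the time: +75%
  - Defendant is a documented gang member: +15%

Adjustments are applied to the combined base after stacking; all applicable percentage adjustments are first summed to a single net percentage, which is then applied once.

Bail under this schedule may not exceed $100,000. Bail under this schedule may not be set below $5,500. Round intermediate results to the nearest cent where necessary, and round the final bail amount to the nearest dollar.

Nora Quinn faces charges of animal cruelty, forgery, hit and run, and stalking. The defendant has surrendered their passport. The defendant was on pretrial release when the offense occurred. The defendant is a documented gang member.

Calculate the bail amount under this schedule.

$100,000

Base amounts from the schedule: animal cruelty $38,500; forgery $69,500; hit and run $35,200; stalking $107,400.
Stacking rule: highest base plus 33% of each additional charge. Highest is stalking at $107,400. Additional: $38,500 × 33% = $12,705; $69,500 × 33% = $22,935; $35,200 × 33% = $11,616. Combined base = $107,400 + $47,256 = $154,656.
Net percentage adjustment: −10% +75% +15% = +80%. $154,656 × 1.8 = $278,380.80.
Result $278,380.80 exceeds the maximum of $100,000; bail is capped at $100,000.
$100,000 is at or above the $5,500 minimum.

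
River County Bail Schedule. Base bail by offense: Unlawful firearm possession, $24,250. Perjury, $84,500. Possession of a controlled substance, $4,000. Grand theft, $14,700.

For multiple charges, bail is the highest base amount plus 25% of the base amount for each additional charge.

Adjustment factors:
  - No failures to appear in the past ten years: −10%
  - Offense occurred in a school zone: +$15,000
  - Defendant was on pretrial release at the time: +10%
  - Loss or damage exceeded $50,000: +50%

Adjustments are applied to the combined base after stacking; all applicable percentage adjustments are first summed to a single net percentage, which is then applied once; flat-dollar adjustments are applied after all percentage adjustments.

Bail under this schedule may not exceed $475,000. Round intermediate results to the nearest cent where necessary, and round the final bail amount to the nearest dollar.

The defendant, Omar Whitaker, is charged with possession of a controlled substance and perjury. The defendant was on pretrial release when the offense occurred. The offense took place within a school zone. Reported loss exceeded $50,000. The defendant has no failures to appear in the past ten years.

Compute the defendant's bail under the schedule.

$143,250

Base amounts from the schedule: possession of a controlled substance $4,000; perjury $84,500.
Stacking rule: highest base plus 25% of each additional charge. Highest is perjury at $84,500. Additional: $4,000 × 25% = $1,000. Combined base = $84,500 + $1,000 = $85,500.
Net percentage adjustment: −10% +10% +50% = +50%. $85,500 × 1.5 = $128,250.
Offense occurred in a school zone (+$15,000 flat): $128,250 + $15,000 = $143,250.
$143,250 is within the $475,000 maximum.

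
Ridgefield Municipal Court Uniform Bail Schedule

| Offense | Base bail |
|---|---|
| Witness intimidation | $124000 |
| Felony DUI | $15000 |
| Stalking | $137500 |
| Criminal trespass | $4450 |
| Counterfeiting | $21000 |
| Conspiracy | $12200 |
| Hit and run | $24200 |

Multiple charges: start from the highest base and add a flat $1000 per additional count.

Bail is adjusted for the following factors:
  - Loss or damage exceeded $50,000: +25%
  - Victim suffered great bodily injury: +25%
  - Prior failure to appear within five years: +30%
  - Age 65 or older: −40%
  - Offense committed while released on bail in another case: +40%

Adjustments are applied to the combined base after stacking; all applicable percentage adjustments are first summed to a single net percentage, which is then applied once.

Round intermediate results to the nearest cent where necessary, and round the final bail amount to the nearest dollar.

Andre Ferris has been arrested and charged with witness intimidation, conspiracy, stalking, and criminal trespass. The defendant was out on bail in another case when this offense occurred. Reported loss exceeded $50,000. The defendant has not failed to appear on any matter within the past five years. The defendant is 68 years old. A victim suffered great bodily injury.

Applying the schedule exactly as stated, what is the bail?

Base amounts from the schedule: witness intimidation $124000; conspiracy $12200; stalking $137500; criminal trespass $4450.
Stacking rule: highest base plus $1000 per additional charge. Highest is stalking at $137500; 3 additional charges → +$3000. Combined base = $140500.
Net percentage adjustment: +25% +25% −40% +40% = +50%. $140500 × 1.5 = $210750.

$210750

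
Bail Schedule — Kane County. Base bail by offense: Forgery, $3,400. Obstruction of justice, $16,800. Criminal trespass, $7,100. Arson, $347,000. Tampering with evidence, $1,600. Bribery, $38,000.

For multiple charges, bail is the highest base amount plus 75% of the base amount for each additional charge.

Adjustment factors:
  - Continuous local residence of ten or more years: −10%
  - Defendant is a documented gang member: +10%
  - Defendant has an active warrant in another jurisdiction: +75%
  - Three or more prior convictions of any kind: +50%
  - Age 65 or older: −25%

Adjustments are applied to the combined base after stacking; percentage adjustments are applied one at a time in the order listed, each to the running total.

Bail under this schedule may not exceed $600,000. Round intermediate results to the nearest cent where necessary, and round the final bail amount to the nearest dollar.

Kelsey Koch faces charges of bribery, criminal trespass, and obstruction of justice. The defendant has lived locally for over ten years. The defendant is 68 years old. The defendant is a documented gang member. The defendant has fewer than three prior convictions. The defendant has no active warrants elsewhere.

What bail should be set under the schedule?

Base amounts from the schedule: bribery $38,000; criminal trespass $7,100; obstruction of justice $16,800.
Stacking rule: highest base plus 75% of each additional charge. Highest is bribery at $38,000. Additional: $7,100 × 75% = $5,325; $16,800 × 75% = $12,600. Combined base = $38,000 + $17,925 = $55,925.
Continuous local residence of ten or more years (−10%): $55,925 × 0.9 = $50,332.50.
Defendant is a documented gang member (+10%): $50,332.50 × 1.1 = $55,365.75.
Age 65 or older (−25%): $55,365.75 × 0.75 = $41,524.31.
$41,524.31 is within the $600,000 maximum.
Rounded to the nearest dollar: $41,524.

$41,524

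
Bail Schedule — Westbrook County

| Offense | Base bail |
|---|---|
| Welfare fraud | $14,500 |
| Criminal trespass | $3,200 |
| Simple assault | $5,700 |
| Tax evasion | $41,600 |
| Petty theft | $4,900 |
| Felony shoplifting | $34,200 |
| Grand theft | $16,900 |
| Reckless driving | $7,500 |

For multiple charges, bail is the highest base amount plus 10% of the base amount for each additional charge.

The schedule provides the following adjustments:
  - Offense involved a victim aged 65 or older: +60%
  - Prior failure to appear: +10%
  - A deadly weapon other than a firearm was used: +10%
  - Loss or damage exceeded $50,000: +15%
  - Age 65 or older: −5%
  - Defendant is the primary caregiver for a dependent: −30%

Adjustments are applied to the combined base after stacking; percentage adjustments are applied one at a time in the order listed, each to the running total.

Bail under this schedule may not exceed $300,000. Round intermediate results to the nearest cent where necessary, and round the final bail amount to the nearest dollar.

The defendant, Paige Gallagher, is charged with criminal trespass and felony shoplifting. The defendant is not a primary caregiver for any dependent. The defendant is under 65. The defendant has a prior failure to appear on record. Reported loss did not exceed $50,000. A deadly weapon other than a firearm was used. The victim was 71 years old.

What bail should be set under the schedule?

$66,831

Base amounts from the schedule: criminal trespass $3,200; felony shoplifting $34,200.
Stacking rule: highest base plus 10% of each additional charge. Highest is felony shoplifting at $34,200. Additional: $3,200 × 10% = $320. Combined base = $34,200 + $320 = $34,520.
Offense involved a victim aged 65 or older (+60%): $34,520 × 1.6 = $55,232.
Prior failure to appear (+10%): $55,232 × 1.1 = $60,755.20.
A deadly weapon other than a firearm was used (+10%): $60,755.20 × 1.1 = $66,830.72.
$66,830.72 is within the $300,000 maximum.
Rounded to the nearest dollar: $66,831.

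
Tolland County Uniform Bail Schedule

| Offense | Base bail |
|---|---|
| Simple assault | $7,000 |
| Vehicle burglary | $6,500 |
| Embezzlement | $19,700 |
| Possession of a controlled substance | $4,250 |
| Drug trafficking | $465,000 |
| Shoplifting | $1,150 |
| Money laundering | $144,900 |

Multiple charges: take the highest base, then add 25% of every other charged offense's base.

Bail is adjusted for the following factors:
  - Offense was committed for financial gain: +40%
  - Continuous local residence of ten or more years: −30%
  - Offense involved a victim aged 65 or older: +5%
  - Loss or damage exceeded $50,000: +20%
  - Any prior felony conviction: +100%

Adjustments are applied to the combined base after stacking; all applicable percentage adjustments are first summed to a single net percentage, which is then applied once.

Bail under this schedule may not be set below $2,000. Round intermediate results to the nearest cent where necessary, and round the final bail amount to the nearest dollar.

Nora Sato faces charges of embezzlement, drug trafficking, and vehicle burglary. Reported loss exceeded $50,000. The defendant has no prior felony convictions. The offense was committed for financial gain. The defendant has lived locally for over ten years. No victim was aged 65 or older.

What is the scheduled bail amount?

$613,015

Base amounts from the schedule: embezzlement $19,700; drug trafficking $465,000; vehicle burglary $6,500.
Stacking rule: highest base plus 25% of each additional charge. Highest is drug trafficking at $465,000. Additional: $19,700 × 25% = $4,925; $6,500 × 25% = $1,625. Combined base = $465,000 + $6,550 = $471,550.
Net percentage adjustment: +40% −30% +20% = +30%. $471,550 × 1.3 = $613,015.
$613,015 is at or above the $2,000 minimum.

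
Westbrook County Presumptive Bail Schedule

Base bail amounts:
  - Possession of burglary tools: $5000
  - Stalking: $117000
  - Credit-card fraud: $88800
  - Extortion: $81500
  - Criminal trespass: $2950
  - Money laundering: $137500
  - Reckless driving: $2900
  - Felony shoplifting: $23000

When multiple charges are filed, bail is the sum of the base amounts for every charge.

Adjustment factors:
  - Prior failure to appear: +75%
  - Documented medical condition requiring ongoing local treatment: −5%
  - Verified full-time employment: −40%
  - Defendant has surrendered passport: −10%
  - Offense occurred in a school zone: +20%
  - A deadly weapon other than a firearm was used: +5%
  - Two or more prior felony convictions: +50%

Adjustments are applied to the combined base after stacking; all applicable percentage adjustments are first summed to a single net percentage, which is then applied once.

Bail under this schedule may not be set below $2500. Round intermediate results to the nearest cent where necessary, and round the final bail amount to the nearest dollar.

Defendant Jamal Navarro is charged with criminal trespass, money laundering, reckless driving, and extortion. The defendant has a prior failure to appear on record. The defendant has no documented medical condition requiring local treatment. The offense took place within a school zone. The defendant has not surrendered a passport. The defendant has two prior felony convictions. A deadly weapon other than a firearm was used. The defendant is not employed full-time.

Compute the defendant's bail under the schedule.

$562125

Base amounts from the schedule: criminal trespass $2950; money laundering $137500; reckless driving $2900; extortion $81500.
Stacking rule: sum of all bases. $2950 + $137500 + $2900 + $81500 = $224850.
Net percentage adjustment: +75% +20% +5% +50% = +150%. $224850 × 2.5 = $562125.
$562125 is at or above the $2500 minimum.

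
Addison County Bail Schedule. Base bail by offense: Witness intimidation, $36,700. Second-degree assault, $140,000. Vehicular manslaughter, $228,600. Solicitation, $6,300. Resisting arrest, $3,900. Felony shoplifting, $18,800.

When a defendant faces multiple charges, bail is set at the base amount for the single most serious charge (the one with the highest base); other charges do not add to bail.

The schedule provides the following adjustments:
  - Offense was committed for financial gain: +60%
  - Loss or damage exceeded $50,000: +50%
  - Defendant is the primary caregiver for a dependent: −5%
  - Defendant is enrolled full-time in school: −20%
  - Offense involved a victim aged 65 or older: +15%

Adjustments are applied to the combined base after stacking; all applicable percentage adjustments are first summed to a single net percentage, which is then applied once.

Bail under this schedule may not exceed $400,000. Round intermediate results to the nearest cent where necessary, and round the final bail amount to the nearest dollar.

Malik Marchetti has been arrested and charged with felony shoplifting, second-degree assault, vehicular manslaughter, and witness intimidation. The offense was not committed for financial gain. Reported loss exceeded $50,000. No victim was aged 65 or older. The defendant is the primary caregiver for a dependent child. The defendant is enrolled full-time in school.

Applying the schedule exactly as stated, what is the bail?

Base amounts from the schedule: felony shoplifting $18,800; second-degree assault $140,000; vehicular manslaughter $228,600; witness intimidation $36,700.
Stacking rule: use the highest base only. Highest is vehicular manslaughter at $228,600. Combined base = $228,600.
Net percentage adjustment: +50% −5% −20% = +25%. $228,600 × 1.25 = $285,750.
$285,750 is within the $400,000 maximum.

$285,750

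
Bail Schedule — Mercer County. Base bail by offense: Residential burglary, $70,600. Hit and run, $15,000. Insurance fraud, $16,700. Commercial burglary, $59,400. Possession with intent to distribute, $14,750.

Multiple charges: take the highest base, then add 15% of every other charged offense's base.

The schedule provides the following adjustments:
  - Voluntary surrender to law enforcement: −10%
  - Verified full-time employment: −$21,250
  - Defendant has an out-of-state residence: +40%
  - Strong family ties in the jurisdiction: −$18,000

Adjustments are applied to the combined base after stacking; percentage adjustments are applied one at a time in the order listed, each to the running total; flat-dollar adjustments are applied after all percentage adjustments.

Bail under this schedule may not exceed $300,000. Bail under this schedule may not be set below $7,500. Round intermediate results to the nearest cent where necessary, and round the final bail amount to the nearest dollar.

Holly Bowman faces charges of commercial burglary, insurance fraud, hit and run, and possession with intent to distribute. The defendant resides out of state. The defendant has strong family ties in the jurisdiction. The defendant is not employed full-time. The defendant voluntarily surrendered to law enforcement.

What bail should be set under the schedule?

$65,623

Base amounts from the schedule: commercial burglary $59,400; insurance fraud $16,700; hit and run $15,000; possession with intent to distribute $14,750.
Stacking rule: highest base plus 15% of each additional charge. Highest is commercial burglary at $59,400. Additional: $16,700 × 15% = $2,505; $15,000 × 15% = $2,250; $14,750 × 15% = $2,212.50. Combined base = $59,400 + $6,967.50 = $66,367.50.
Voluntary surrender to law enforcement (−10%): $66,367.50 × 0.9 = $59,730.75.
Defendant has an out-of-state residence (+40%): $59,730.75 × 1.4 = $83,623.05.
Strong family ties in the jurisdiction (−$18,000 flat): $83,623.05 − $18,000 = $65,623.05.
$65,623.05 is within the $300,000 maximum.
$65,623.05 is at or above the $7,500 minimum.
Rounded to the nearest dollar: $65,623.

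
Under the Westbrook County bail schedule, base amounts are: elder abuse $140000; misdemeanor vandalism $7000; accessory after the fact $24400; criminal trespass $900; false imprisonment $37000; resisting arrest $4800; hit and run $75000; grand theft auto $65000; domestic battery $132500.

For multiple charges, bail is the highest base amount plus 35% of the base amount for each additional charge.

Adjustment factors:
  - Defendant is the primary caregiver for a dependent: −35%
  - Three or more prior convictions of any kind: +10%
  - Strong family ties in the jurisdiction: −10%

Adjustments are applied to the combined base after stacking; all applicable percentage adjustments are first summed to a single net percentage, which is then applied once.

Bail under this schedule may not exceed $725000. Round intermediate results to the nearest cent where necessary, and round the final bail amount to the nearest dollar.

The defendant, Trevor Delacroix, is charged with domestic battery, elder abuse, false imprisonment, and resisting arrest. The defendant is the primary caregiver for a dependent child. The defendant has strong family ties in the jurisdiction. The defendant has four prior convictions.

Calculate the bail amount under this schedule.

Base amounts from the schedule: domestic battery $132500; elder abuse $140000; false imprisonment $37000; resisting arrest $4800.
Stacking rule: highest base plus 35% of each additional charge. Highest is elder abuse at $140000. Additional: $132500 × 35% = $46375; $37000 × 35% = $12950; $4800 × 35% = $1680. Combined base = $140000 + $61005 = $201005.
Net percentage adjustment: −35% +10% −10% = −35%. $201005 × 0.65 = $130653.25.
$130653.25 is within the $725000 maximum.
Rounded to the nearest dollar: $130653.

$130653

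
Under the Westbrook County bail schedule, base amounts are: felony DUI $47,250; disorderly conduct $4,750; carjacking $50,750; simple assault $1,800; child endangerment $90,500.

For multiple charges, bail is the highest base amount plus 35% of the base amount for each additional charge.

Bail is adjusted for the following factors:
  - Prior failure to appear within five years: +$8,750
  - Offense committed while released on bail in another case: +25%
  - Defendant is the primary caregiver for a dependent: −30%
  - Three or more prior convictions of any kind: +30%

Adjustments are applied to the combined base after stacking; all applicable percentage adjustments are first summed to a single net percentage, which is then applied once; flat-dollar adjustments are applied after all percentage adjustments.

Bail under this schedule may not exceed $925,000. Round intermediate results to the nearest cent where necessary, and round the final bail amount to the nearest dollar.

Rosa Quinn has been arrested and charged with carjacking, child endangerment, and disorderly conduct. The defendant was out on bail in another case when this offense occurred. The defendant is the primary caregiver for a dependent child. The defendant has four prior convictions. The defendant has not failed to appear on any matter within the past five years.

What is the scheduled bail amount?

Base amounts from the schedule: carjacking $50,750; child endangerment $90,500; disorderly conduct $4,750.
Stacking rule: highest base plus 35% of each additional charge. Highest is child endangerment at $90,500. Additional: $50,750 × 35% = $17,762.50; $4,750 × 35% = $1,662.50. Combined base = $90,500 + $19,425 = $109,925.
Net percentage adjustment: +25% −30% +30% = +25%. $109,925 × 1.25 = $137,406.25.
$137,406.25 is within the $925,000 maximum.
Rounded to the nearest dollar: $137,406.

$137,406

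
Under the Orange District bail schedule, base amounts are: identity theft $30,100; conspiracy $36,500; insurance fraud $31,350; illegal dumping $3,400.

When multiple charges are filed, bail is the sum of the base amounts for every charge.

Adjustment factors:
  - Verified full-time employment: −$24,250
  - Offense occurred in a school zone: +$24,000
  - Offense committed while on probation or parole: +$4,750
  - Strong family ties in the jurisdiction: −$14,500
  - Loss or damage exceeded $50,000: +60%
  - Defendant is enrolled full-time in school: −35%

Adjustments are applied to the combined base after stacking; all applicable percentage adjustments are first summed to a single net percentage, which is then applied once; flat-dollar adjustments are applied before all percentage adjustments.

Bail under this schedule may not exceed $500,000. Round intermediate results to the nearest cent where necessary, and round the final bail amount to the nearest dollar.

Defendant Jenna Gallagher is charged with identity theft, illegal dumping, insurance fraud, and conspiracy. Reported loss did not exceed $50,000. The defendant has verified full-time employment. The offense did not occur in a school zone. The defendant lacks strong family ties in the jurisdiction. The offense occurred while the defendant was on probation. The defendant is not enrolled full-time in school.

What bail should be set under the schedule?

Base amounts from the schedule: identity theft $30,100; illegal dumping $3,400; insurance fraud $31,350; conspiracy $36,500.
Stacking rule: sum of all bases. $30,100 + $3,400 + $31,350 + $36,500 = $101,350.
Verified full-time employment (−$24,250 flat): $101,350 − $24,250 = $77,100.
Offense committed while on probation or parole (+$4,750 flat): $77,100 + $4,750 = $81,850.
$81,850 is within the $500,000 maximum.

$81,850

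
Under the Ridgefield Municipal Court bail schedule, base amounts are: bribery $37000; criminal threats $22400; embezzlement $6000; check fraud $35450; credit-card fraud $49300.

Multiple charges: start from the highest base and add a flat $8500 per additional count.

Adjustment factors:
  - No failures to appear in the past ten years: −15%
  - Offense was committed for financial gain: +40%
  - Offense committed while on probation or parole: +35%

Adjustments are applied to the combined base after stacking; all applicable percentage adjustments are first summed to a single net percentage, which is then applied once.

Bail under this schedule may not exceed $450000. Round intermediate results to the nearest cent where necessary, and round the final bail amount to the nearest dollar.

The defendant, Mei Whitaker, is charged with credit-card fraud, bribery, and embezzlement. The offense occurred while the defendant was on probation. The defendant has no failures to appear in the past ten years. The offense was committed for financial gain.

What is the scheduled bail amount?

$106080

Base amounts from the schedule: credit-card fraud $49300; bribery $37000; embezzlement $6000.
Stacking rule: highest base plus $8500 per additional charge. Highest is credit-card fraud at $49300; 2 additional charges → +$17000. Combined base = $66300.
Net percentage adjustment: −15% +40% +35% = +60%. $66300 × 1.6 = $106080.
$106080 is within the $450000 maximum.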